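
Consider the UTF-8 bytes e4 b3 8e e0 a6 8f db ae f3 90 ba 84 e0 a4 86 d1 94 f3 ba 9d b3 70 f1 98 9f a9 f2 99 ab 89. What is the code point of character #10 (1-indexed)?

U+99AC9

Offset 0: leading byte 0xE4 = 11100100 → 3-byte char #1 = E4 B3 8E.
Offset 3: leading byte 0xE0 = 11100000 → 3-byte char #2 = E0 A6 8F.
Offset 6: leading byte 0xDB = 11011011 → 2-byte char #3 = DB AE.
Offset 8: leading byte 0xF3 = 11110011 → 4-byte char #4 = F3 90 BA 84.
Offset 12: leading byte 0xE0 = 11100000 → 3-byte char #5 = E0 A4 86.
Offset 15: leading byte 0xD1 = 11010001 → 2-byte char #6 = D1 94.
Offset 17: leading byte 0xF3 = 11110011 → 4-byte char #7 = F3 BA 9D B3.
Offset 21: leading byte 0x70 = 01110000 → 1-byte char #8 = 70.
Offset 22: leading byte 0xF1 = 11110001 → 4-byte char #9 = F1 98 9F A9.
Offset 26: leading byte 0xF2 = 11110010 → 4-byte char #10 = F2 99 AB 89.
Leading byte 0xF2 = 11110010 matches 11110xxx → 4-byte sequence.
Byte 1: 0xF2 = 11110010, payload 010 (3 bits).
Byte 2: 0x99 = 10011001 (10xxxxxx ✓), payload 011001.
Byte 3: 0xAB = 10101011 (10xxxxxx ✓), payload 101011.
Byte 4: 0x89 = 10001001 (10xxxxxx ✓), payload 001001.
Concatenate: 010011001101011001001 = 0x99AC9 (21 bits → U+99AC9).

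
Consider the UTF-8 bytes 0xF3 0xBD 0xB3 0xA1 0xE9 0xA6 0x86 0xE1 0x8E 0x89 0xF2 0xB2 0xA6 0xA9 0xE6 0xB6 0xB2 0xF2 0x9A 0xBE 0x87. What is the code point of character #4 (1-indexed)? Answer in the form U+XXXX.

Offset 0: leading byte 0xF3 = 11110011 → 4-byte char #1 = F3 BD B3 A1.
Offset 4: leading byte 0xE9 = 11101001 → 3-byte char #2 = E9 A6 86.
Offset 7: leading byte 0xE1 = 11100001 → 3-byte char #3 = E1 8E 89.
Offset 10: leading byte 0xF2 = 11110010 → 4-byte char #4 = F2 B2 A6 A9.
Leading byte 0xF2 = 11110010 matches 11110xxx → 4-byte sequence.
Byte 1: 0xF2 = 11110010, payload 010 (3 bits).
Byte 2: 0xB2 = 10110010 (10xxxxxx ✓), payload 110010.
Byte 3: 0xA6 = 10100110 (10xxxxxx ✓), payload 100110.
Byte 4: 0xA9 = 10101001 (10xxxxxx ✓), payload 101001.
Concatenate: 010110010100110101001 = 0xB29A9 (21 bits → U+B29A9).

U+B29A9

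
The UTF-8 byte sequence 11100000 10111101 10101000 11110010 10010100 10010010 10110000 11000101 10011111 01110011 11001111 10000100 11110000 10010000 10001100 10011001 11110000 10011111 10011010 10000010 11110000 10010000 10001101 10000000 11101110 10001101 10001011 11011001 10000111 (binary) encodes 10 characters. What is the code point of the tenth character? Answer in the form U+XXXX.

U+0647

Offset 0: leading byte 0xE0 = 11100000 → 3-byte char #1 = E0 BD A8.
Offset 3: leading byte 0xF2 = 11110010 → 4-byte char #2 = F2 94 92 B0.
Offset 7: leading byte 0xC5 = 11000101 → 2-byte char #3 = C5 9F.
Offset 9: leading byte 0x73 = 01110011 → 1-byte char #4 = 73.
Offset 10: leading byte 0xCF = 11001111 → 2-byte char #5 = CF 84.
Offset 12: leading byte 0xF0 = 11110000 → 4-byte char #6 = F0 90 8C 99.
Offset 16: leading byte 0xF0 = 11110000 → 4-byte char #7 = F0 9F 9A 82.
Offset 20: leading byte 0xF0 = 11110000 → 4-byte char #8 = F0 90 8D 80.
Offset 24: leading byte 0xEE = 11101110 → 3-byte char #9 = EE 8D 8B.
Offset 27: leading byte 0xD9 = 11011001 → 2-byte char #10 = D9 87.
Leading byte 0xD9 = 11011001 matches 110xxxxx → 2-byte sequence.
Byte 1: 0xD9 = 11011001, payload 11001 (5 bits).
Byte 2: 0x87 = 10000111 (10xxxxxx ✓), payload 000111.
Concatenate: 11001000111 = 0x647 (11 bits → U+0647).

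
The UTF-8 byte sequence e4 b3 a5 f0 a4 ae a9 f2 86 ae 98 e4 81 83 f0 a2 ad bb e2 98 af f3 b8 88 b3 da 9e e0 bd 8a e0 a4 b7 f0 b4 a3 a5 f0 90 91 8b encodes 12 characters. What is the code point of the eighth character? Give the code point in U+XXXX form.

Offset 0: leading byte 0xE4 = 11100100 → 3-byte char #1 = E4 B3 A5.
Offset 3: leading byte 0xF0 = 11110000 → 4-byte char #2 = F0 A4 AE A9.
Offset 7: leading byte 0xF2 = 11110010 → 4-byte char #3 = F2 86 AE 98.
Offset 11: leading byte 0xE4 = 11100100 → 3-byte char #4 = E4 81 83.
Offset 14: leading byte 0xF0 = 11110000 → 4-byte char #5 = F0 A2 AD BB.
Offset 18: leading byte 0xE2 = 11100010 → 3-byte char #6 = E2 98 AF.
Offset 21: leading byte 0xF3 = 11110011 → 4-byte char #7 = F3 B8 88 B3.
Offset 25: leading byte 0xDA = 11011010 → 2-byte char #8 = DA 9E.
Leading byte 0xDA = 11011010 matches 110xxxxx → 2-byte sequence.
Byte 1: 0xDA = 11011010, payload 11010 (5 bits).
Byte 2: 0x9E = 10011110 (10xxxxxx ✓), payload 011110.
Concatenate: 11010011110 = 0x69E (11 bits → U+069E).

U+069E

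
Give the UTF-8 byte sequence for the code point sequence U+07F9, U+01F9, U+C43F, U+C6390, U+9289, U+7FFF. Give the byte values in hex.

U+07F9: 2-byte form → DF B9.
U+01F9: 2-byte form → C7 B9.
U+C43F: 3-byte form → EC 90 BF.
U+C6390: 4-byte form → F3 86 8E 90.
U+9289: 3-byte form → E9 8A 89.
U+7FFF: 3-byte form → E7 BF BF.
Concatenated (17 bytes): DF B9 C7 B9 EC 90 BF F3 86 8E 90 E9 8A 89 E7 BF BF.

DF B9 C7 B9 EC 90 BF F3 86 8E 90 E9 8A 89 E7 BF BF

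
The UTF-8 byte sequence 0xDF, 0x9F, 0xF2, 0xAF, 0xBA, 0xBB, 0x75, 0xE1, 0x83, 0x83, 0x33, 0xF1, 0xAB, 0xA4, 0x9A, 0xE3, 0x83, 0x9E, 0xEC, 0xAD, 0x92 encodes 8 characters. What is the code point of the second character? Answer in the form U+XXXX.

U+AFEBB

Offset 0: leading byte 0xDF = 11011111 → 2-byte char #1 = DF 9F.
Offset 2: leading byte 0xF2 = 11110010 → 4-byte char #2 = F2 AF BA BB.
Leading byte 0xF2 = 11110010 matches 11110xxx → 4-byte sequence.
Byte 1: 0xF2 = 11110010, payload 010 (3 bits).
Byte 2: 0xAF = 10101111 (10xxxxxx ✓), payload 101111.
Byte 3: 0xBA = 10111010 (10xxxxxx ✓), payload 111010.
Byte 4: 0xBB = 10111011 (10xxxxxx ✓), payload 111011.
Concatenate: 010101111111010111011 = 0xAFEBB (21 bits → U+AFEBB).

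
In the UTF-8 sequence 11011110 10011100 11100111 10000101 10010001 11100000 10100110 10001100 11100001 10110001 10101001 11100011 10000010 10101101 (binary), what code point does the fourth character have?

Offset 0: leading byte 0xDE = 11011110 → 2-byte char #1 = DE 9C.
Offset 2: leading byte 0xE7 = 11100111 → 3-byte char #2 = E7 85 91.
Offset 5: leading byte 0xE0 = 11100000 → 3-byte char #3 = E0 A6 8C.
Offset 8: leading byte 0xE1 = 11100001 → 3-byte char #4 = E1 B1 A9.
Leading byte 0xE1 = 11100001 matches 1110xxxx → 3-byte sequence.
Byte 1: 0xE1 = 11100001, payload 0001 (4 bits).
Byte 2: 0xB1 = 10110001 (10xxxxxx ✓), payload 110001.
Byte 3: 0xA9 = 10101001 (10xxxxxx ✓), payload 101001.
Concatenate: 0001110001101001 = 0x1C69 (16 bits → U+1C69).

U+1C69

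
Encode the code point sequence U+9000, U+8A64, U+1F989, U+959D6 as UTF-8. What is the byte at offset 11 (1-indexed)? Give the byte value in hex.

0xF2

1-indexed offset 11 is 0-indexed offset 10.
U+9000 → 3-byte form E9 80 80 at offsets 0–2.
U+8A64 → 3-byte form E8 A9 A4 at offsets 3–5.
U+1F989 → 4-byte form F0 9F A6 89 at offsets 6–9.
U+959D6 → 4-byte form F2 95 A7 96 at offsets 10–13.
Offset 10 falls in char 4's range; it's byte 1 of F2 95 A7 96 = 0xF2.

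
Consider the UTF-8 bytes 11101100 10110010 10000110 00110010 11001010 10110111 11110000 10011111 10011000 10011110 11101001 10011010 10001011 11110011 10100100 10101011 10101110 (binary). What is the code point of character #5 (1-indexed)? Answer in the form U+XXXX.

U+968B

Offset 0: leading byte 0xEC = 11101100 → 3-byte char #1 = EC B2 86.
Offset 3: leading byte 0x32 = 00110010 → 1-byte char #2 = 32.
Offset 4: leading byte 0xCA = 11001010 → 2-byte char #3 = CA B7.
Offset 6: leading byte 0xF0 = 11110000 → 4-byte char #4 = F0 9F 98 9E.
Offset 10: leading byte 0xE9 = 11101001 → 3-byte char #5 = E9 9A 8B.
Leading byte 0xE9 = 11101001 matches 1110xxxx → 3-byte sequence.
Byte 1: 0xE9 = 11101001, payload 1001 (4 bits).
Byte 2: 0x9A = 10011010 (10xxxxxx ✓), payload 011010.
Byte 3: 0x8B = 10001011 (10xxxxxx ✓), payload 001011.
Concatenate: 1001011010001011 = 0x968B (16 bits → U+968B).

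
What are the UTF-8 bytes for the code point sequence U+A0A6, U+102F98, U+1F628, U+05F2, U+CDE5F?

EA 82 A6 F4 82 BE 98 F0 9F 98 A8 D7 B2 F3 8D B9 9F

U+A0A6: 3-byte form → EA 82 A6.
U+102F98: 4-byte form → F4 82 BE 98.
U+1F628: 4-byte form → F0 9F 98 A8.
U+05F2: 2-byte form → D7 B2.
U+CDE5F: 4-byte form → F3 8D B9 9F.
Concatenated (17 bytes): EA 82 A6 F4 82 BE 98 F0 9F 98 A8 D7 B2 F3 8D B9 9F.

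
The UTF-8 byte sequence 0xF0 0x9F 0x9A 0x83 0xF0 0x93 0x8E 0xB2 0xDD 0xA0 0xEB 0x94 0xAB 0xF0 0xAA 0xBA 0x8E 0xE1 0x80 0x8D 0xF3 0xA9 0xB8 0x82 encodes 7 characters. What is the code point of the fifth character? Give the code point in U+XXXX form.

Offset 0: leading byte 0xF0 = 11110000 → 4-byte char #1 = F0 9F 9A 83.
Offset 4: leading byte 0xF0 = 11110000 → 4-byte char #2 = F0 93 8E B2.
Offset 8: leading byte 0xDD = 11011101 → 2-byte char #3 = DD A0.
Offset 10: leading byte 0xEB = 11101011 → 3-byte char #4 = EB 94 AB.
Offset 13: leading byte 0xF0 = 11110000 → 4-byte char #5 = F0 AA BA 8E.
Leading byte 0xF0 = 11110000 matches 11110xxx → 4-byte sequence.
Byte 1: 0xF0 = 11110000, payload 000 (3 bits).
Byte 2: 0xAA = 10101010 (10xxxxxx ✓), payload 101010.
Byte 3: 0xBA = 10111010 (10xxxxxx ✓), payload 111010.
Byte 4: 0x8E = 10001110 (10xxxxxx ✓), payload 001110.
Concatenate: 000101010111010001110 = 0x2AE8E (21 bits → U+2AE8E).

U+2AE8E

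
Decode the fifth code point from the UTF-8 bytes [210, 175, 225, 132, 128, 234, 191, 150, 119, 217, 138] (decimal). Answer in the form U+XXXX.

Offset 0: leading byte 0xD2 = 11010010 → 2-byte char #1 = D2 AF.
Offset 2: leading byte 0xE1 = 11100001 → 3-byte char #2 = E1 84 80.
Offset 5: leading byte 0xEA = 11101010 → 3-byte char #3 = EA BF 96.
Offset 8: leading byte 0x77 = 01110111 → 1-byte char #4 = 77.
Offset 9: leading byte 0xD9 = 11011001 → 2-byte char #5 = D9 8A.
Leading byte 0xD9 = 11011001 matches 110xxxxx → 2-byte sequence.
Byte 1: 0xD9 = 11011001, payload 11001 (5 bits).
Byte 2: 0x8A = 10001010 (10xxxxxx ✓), payload 001010.
Concatenate: 11001001010 = 0x64A (11 bits → U+064A).

U+064A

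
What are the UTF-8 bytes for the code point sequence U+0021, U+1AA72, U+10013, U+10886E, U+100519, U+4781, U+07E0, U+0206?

U+0021: 1-byte form → 21.
U+1AA72: 4-byte form → F0 9A A9 B2.
U+10013: 4-byte form → F0 90 80 93.
U+10886E: 4-byte form → F4 88 A1 AE.
U+100519: 4-byte form → F4 80 94 99.
U+4781: 3-byte form → E4 9E 81.
U+07E0: 2-byte form → DF A0.
U+0206: 2-byte form → C8 86.
Concatenated (24 bytes): 21 F0 9A A9 B2 F0 90 80 93 F4 88 A1 AE F4 80 94 99 E4 9E 81 DF A0 C8 86.

21 F0 9A A9 B2 F0 90 80 93 F4 88 A1 AE F4 80 94 99 E4 9E 81 DF A0 C8 86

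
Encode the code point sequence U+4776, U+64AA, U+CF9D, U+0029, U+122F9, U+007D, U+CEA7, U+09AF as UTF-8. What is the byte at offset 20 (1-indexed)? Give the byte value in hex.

0xA6

1-indexed offset 20 is 0-indexed offset 19.
U+4776 → 3-byte form E4 9D B6 at offsets 0–2.
U+64AA → 3-byte form E6 92 AA at offsets 3–5.
U+CF9D → 3-byte form EC BE 9D at offsets 6–8.
U+0029 → 1-byte form 29 at offsets 9–9.
U+122F9 → 4-byte form F0 92 8B B9 at offsets 10–13.
U+007D → 1-byte form 7D at offsets 14–14.
U+CEA7 → 3-byte form EC BA A7 at offsets 15–17.
U+09AF → 3-byte form E0 A6 AF at offsets 18–20.
Offset 19 falls in char 8's range; it's byte 2 of E0 A6 AF = 0xA6.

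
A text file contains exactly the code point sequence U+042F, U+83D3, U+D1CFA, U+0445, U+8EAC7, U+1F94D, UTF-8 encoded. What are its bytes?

D0 AF E8 8F 93 F3 91 B3 BA D1 85 F2 8E AB 87 F0 9F A5 8D

U+042F: 2-byte form → D0 AF.
U+83D3: 3-byte form → E8 8F 93.
U+D1CFA: 4-byte form → F3 91 B3 BA.
U+0445: 2-byte form → D1 85.
U+8EAC7: 4-byte form → F2 8E AB 87.
U+1F94D: 4-byte form → F0 9F A5 8D.
Concatenated (19 bytes): D0 AF E8 8F 93 F3 91 B3 BA D1 85 F2 8E AB 87 F0 9F A5 8D.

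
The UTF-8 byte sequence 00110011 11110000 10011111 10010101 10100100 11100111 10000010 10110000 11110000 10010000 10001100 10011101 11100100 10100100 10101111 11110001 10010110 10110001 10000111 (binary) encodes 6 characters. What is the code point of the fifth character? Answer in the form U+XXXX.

Offset 0: leading byte 0x33 = 00110011 → 1-byte char #1 = 33.
Offset 1: leading byte 0xF0 = 11110000 → 4-byte char #2 = F0 9F 95 A4.
Offset 5: leading byte 0xE7 = 11100111 → 3-byte char #3 = E7 82 B0.
Offset 8: leading byte 0xF0 = 11110000 → 4-byte char #4 = F0 90 8C 9D.
Offset 12: leading byte 0xE4 = 11100100 → 3-byte char #5 = E4 A4 AF.
Leading byte 0xE4 = 11100100 matches 1110xxxx → 3-byte sequence.
Byte 1: 0xE4 = 11100100, payload 0100 (4 bits).
Byte 2: 0xA4 = 10100100 (10xxxxxx ✓), payload 100100.
Byte 3: 0xAF = 10101111 (10xxxxxx ✓), payload 101111.
Concatenate: 0100100100101111 = 0x492F (16 bits → U+492F).

U+492F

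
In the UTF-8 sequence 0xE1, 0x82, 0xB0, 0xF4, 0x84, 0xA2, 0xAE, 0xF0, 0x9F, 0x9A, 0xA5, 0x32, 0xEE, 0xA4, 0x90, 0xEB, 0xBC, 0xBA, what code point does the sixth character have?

Offset 0: leading byte 0xE1 = 11100001 → 3-byte char #1 = E1 82 B0.
Offset 3: leading byte 0xF4 = 11110100 → 4-byte char #2 = F4 84 A2 AE.
Offset 7: leading byte 0xF0 = 11110000 → 4-byte char #3 = F0 9F 9A A5.
Offset 11: leading byte 0x32 = 00110010 → 1-byte char #4 = 32.
Offset 12: leading byte 0xEE = 11101110 → 3-byte char #5 = EE A4 90.
Offset 15: leading byte 0xEB = 11101011 → 3-byte char #6 = EB BC BA.
Leading byte 0xEB = 11101011 matches 1110xxxx → 3-byte sequence.
Byte 1: 0xEB = 11101011, payload 1011 (4 bits).
Byte 2: 0xBC = 10111100 (10xxxxxx ✓), payload 111100.
Byte 3: 0xBA = 10111010 (10xxxxxx ✓), payload 111010.
Concatenate: 1011111100111010 = 0xBF3A (16 bits → U+BF3A).

U+BF3A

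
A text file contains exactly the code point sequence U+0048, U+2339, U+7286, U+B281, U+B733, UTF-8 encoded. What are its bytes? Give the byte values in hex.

48 E2 8C B9 E7 8A 86 EB 8A 81 EB 9C B3

U+0048: 1-byte form → 48.
U+2339: 3-byte form → E2 8C B9.
U+7286: 3-byte form → E7 8A 86.
U+B281: 3-byte form → EB 8A 81.
U+B733: 3-byte form → EB 9C B3.
Concatenated (13 bytes): 48 E2 8C B9 E7 8A 86 EB 8A 81 EB 9C B3.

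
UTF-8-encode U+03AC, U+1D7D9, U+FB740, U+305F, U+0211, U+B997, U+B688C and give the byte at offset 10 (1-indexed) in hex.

0x80

1-indexed offset 10 is 0-indexed offset 9.
U+03AC → 2-byte form CE AC at offsets 0–1.
U+1D7D9 → 4-byte form F0 9D 9F 99 at offsets 2–5.
U+FB740 → 4-byte form F3 BB 9D 80 at offsets 6–9.
Offset 9 falls in char 3's range; it's byte 4 of F3 BB 9D 80 = 0x80.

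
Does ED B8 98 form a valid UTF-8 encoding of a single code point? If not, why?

invalid (encodes a surrogate (U+D800–U+DFFF))

Structurally a 3-byte sequence; payload = 0xDE18.
But 0xDE18 is in U+D800–U+DFFF, the surrogate range. Surrogates are not Unicode scalar values and are forbidden in UTF-8.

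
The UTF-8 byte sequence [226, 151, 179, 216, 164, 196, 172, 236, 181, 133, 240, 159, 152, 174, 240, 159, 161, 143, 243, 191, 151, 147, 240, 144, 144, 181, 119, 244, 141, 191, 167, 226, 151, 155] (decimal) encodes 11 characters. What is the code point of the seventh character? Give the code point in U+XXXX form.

Offset 0: leading byte 0xE2 = 11100010 → 3-byte char #1 = E2 97 B3.
Offset 3: leading byte 0xD8 = 11011000 → 2-byte char #2 = D8 A4.
Offset 5: leading byte 0xC4 = 11000100 → 2-byte char #3 = C4 AC.
Offset 7: leading byte 0xEC = 11101100 → 3-byte char #4 = EC B5 85.
Offset 10: leading byte 0xF0 = 11110000 → 4-byte char #5 = F0 9F 98 AE.
Offset 14: leading byte 0xF0 = 11110000 → 4-byte char #6 = F0 9F A1 8F.
Offset 18: leading byte 0xF3 = 11110011 → 4-byte char #7 = F3 BF 97 93.
Leading byte 0xF3 = 11110011 matches 11110xxx → 4-byte sequence.
Byte 1: 0xF3 = 11110011, payload 011 (3 bits).
Byte 2: 0xBF = 10111111 (10xxxxxx ✓), payload 111111.
Byte 3: 0x97 = 10010111 (10xxxxxx ✓), payload 010111.
Byte 4: 0x93 = 10010011 (10xxxxxx ✓), payload 010011.
Concatenate: 011111111010111010011 = 0xFF5D3 (21 bits → U+FF5D3).

U+FF5D3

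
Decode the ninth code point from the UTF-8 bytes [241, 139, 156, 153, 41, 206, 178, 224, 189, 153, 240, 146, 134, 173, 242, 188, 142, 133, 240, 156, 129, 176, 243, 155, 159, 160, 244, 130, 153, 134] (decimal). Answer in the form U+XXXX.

Offset 0: leading byte 0xF1 = 11110001 → 4-byte char #1 = F1 8B 9C 99.
Offset 4: leading byte 0x29 = 00101001 → 1-byte char #2 = 29.
Offset 5: leading byte 0xCE = 11001110 → 2-byte char #3 = CE B2.
Offset 7: leading byte 0xE0 = 11100000 → 3-byte char #4 = E0 BD 99.
Offset 10: leading byte 0xF0 = 11110000 → 4-byte char #5 = F0 92 86 AD.
Offset 14: leading byte 0xF2 = 11110010 → 4-byte char #6 = F2 BC 8E 85.
Offset 18: leading byte 0xF0 = 11110000 → 4-byte char #7 = F0 9C 81 B0.
Offset 22: leading byte 0xF3 = 11110011 → 4-byte char #8 = F3 9B 9F A0.
Offset 26: leading byte 0xF4 = 11110100 → 4-byte char #9 = F4 82 99 86.
Leading byte 0xF4 = 11110100 matches 11110xxx → 4-byte sequence.
Byte 1: 0xF4 = 11110100, payload 100 (3 bits).
Byte 2: 0x82 = 10000010 (10xxxxxx ✓), payload 000010.
Byte 3: 0x99 = 10011001 (10xxxxxx ✓), payload 011001.
Byte 4: 0x86 = 10000110 (10xxxxxx ✓), payload 000110.
Concatenate: 100000010011001000110 = 0x102646 (21 bits → U+102646).

U+102646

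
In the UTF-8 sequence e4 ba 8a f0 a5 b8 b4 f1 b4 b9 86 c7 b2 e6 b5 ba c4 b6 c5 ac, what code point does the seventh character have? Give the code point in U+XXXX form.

Offset 0: leading byte 0xE4 = 11100100 → 3-byte char #1 = E4 BA 8A.
Offset 3: leading byte 0xF0 = 11110000 → 4-byte char #2 = F0 A5 B8 B4.
Offset 7: leading byte 0xF1 = 11110001 → 4-byte char #3 = F1 B4 B9 86.
Offset 11: leading byte 0xC7 = 11000111 → 2-byte char #4 = C7 B2.
Offset 13: leading byte 0xE6 = 11100110 → 3-byte char #5 = E6 B5 BA.
Offset 16: leading byte 0xC4 = 11000100 → 2-byte char #6 = C4 B6.
Offset 18: leading byte 0xC5 = 11000101 → 2-byte char #7 = C5 AC.
Leading byte 0xC5 = 11000101 matches 110xxxxx → 2-byte sequence.
Byte 1: 0xC5 = 11000101, payload 00101 (5 bits).
Byte 2: 0xAC = 10101100 (10xxxxxx ✓), payload 101100.
Concatenate: 00101101100 = 0x16C (11 bits → U+016C).

U+016C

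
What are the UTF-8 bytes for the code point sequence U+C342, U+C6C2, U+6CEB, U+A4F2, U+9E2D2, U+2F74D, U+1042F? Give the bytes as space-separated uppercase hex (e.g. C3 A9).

EC 8D 82 EC 9B 82 E6 B3 AB EA 93 B2 F2 9E 8B 92 F0 AF 9D 8D F0 90 90 AF

U+C342: 3-byte form → EC 8D 82.
U+C6C2: 3-byte form → EC 9B 82.
U+6CEB: 3-byte form → E6 B3 AB.
U+A4F2: 3-byte form → EA 93 B2.
U+9E2D2: 4-byte form → F2 9E 8B 92.
U+2F74D: 4-byte form → F0 AF 9D 8D.
U+1042F: 4-byte form → F0 90 90 AF.
Concatenated (24 bytes): EC 8D 82 EC 9B 82 E6 B3 AB EA 93 B2 F2 9E 8B 92 F0 AF 9D 8D F0 90 90 AF.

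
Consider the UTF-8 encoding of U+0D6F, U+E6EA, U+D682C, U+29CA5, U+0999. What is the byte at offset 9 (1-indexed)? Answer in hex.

1-indexed offset 9 is 0-indexed offset 8.
U+0D6F → 3-byte form E0 B5 AF at offsets 0–2.
U+E6EA → 3-byte form EE 9B AA at offsets 3–5.
U+D682C → 4-byte form F3 96 A0 AC at offsets 6–9.
Offset 8 falls in char 3's range; it's byte 3 of F3 96 A0 AC = 0xA0.

0xA0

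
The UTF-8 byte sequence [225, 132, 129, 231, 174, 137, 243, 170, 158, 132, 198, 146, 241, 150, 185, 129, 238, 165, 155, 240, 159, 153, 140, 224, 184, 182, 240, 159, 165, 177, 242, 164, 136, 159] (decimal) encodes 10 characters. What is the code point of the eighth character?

U+0E36

Offset 0: leading byte 0xE1 = 11100001 → 3-byte char #1 = E1 84 81.
Offset 3: leading byte 0xE7 = 11100111 → 3-byte char #2 = E7 AE 89.
Offset 6: leading byte 0xF3 = 11110011 → 4-byte char #3 = F3 AA 9E 84.
Offset 10: leading byte 0xC6 = 11000110 → 2-byte char #4 = C6 92.
Offset 12: leading byte 0xF1 = 11110001 → 4-byte char #5 = F1 96 B9 81.
Offset 16: leading byte 0xEE = 11101110 → 3-byte char #6 = EE A5 9B.
Offset 19: leading byte 0xF0 = 11110000 → 4-byte char #7 = F0 9F 99 8C.
Offset 23: leading byte 0xE0 = 11100000 → 3-byte char #8 = E0 B8 B6.
Leading byte 0xE0 = 11100000 matches 1110xxxx → 3-byte sequence.
Byte 1: 0xE0 = 11100000, payload 0000 (4 bits).
Byte 2: 0xB8 = 10111000 (10xxxxxx ✓), payload 111000.
Byte 3: 0xB6 = 10110110 (10xxxxxx ✓), payload 110110.
Concatenate: 0000111000110110 = 0xE36 (16 bits → U+0E36).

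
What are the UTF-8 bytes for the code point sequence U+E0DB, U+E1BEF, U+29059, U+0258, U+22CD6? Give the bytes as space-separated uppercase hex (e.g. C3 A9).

U+E0DB: 3-byte form → EE 83 9B.
U+E1BEF: 4-byte form → F3 A1 AF AF.
U+29059: 4-byte form → F0 A9 81 99.
U+0258: 2-byte form → C9 98.
U+22CD6: 4-byte form → F0 A2 B3 96.
Concatenated (17 bytes): EE 83 9B F3 A1 AF AF F0 A9 81 99 C9 98 F0 A2 B3 96.

EE 83 9B F3 A1 AF AF F0 A9 81 99 C9 98 F0 A2 B3 96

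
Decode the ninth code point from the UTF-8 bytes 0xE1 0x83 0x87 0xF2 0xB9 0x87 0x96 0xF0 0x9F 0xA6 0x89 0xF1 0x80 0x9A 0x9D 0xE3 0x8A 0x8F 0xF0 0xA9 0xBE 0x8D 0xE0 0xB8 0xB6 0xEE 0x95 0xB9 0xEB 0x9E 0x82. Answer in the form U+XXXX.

U+B782

Offset 0: leading byte 0xE1 = 11100001 → 3-byte char #1 = E1 83 87.
Offset 3: leading byte 0xF2 = 11110010 → 4-byte char #2 = F2 B9 87 96.
Offset 7: leading byte 0xF0 = 11110000 → 4-byte char #3 = F0 9F A6 89.
Offset 11: leading byte 0xF1 = 11110001 → 4-byte char #4 = F1 80 9A 9D.
Offset 15: leading byte 0xE3 = 11100011 → 3-byte char #5 = E3 8A 8F.
Offset 18: leading byte 0xF0 = 11110000 → 4-byte char #6 = F0 A9 BE 8D.
Offset 22: leading byte 0xE0 = 11100000 → 3-byte char #7 = E0 B8 B6.
Offset 25: leading byte 0xEE = 11101110 → 3-byte char #8 = EE 95 B9.
Offset 28: leading byte 0xEB = 11101011 → 3-byte char #9 = EB 9E 82.
Leading byte 0xEB = 11101011 matches 1110xxxx → 3-byte sequence.
Byte 1: 0xEB = 11101011, payload 1011 (4 bits).
Byte 2: 0x9E = 10011110 (10xxxxxx ✓), payload 011110.
Byte 3: 0x82 = 10000010 (10xxxxxx ✓), payload 000010.
Concatenate: 1011011110000010 = 0xB782 (16 bits → U+B782).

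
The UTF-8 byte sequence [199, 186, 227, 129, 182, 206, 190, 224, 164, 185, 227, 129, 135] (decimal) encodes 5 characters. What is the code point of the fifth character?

Offset 0: leading byte 0xC7 = 11000111 → 2-byte char #1 = C7 BA.
Offset 2: leading byte 0xE3 = 11100011 → 3-byte char #2 = E3 81 B6.
Offset 5: leading byte 0xCE = 11001110 → 2-byte char #3 = CE BE.
Offset 7: leading byte 0xE0 = 11100000 → 3-byte char #4 = E0 A4 B9.
Offset 10: leading byte 0xE3 = 11100011 → 3-byte char #5 = E3 81 87.
Leading byte 0xE3 = 11100011 matches 1110xxxx → 3-byte sequence.
Byte 1: 0xE3 = 11100011, payload 0011 (4 bits).
Byte 2: 0x81 = 10000001 (10xxxxxx ✓), payload 000001.
Byte 3: 0x87 = 10000111 (10xxxxxx ✓), payload 000111.
Concatenate: 0011000001000111 = 0x3047 (16 bits → U+3047).

U+3047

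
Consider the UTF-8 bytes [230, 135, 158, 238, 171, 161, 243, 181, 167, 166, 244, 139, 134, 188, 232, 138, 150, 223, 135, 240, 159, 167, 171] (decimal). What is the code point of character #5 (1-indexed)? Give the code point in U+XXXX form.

Offset 0: leading byte 0xE6 = 11100110 → 3-byte char #1 = E6 87 9E.
Offset 3: leading byte 0xEE = 11101110 → 3-byte char #2 = EE AB A1.
Offset 6: leading byte 0xF3 = 11110011 → 4-byte char #3 = F3 B5 A7 A6.
Offset 10: leading byte 0xF4 = 11110100 → 4-byte char #4 = F4 8B 86 BC.
Offset 14: leading byte 0xE8 = 11101000 → 3-byte char #5 = E8 8A 96.
Leading byte 0xE8 = 11101000 matches 1110xxxx → 3-byte sequence.
Byte 1: 0xE8 = 11101000, payload 1000 (4 bits).
Byte 2: 0x8A = 10001010 (10xxxxxx ✓), payload 001010.
Byte 3: 0x96 = 10010110 (10xxxxxx ✓), payload 010110.
Concatenate: 1000001010010110 = 0x8296 (16 bits → U+8296).

U+8296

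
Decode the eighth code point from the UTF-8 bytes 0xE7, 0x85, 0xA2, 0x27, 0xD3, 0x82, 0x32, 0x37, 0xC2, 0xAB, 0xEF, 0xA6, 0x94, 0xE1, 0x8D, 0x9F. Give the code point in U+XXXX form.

Offset 0: leading byte 0xE7 = 11100111 → 3-byte char #1 = E7 85 A2.
Offset 3: leading byte 0x27 = 00100111 → 1-byte char #2 = 27.
Offset 4: leading byte 0xD3 = 11010011 → 2-byte char #3 = D3 82.
Offset 6: leading byte 0x32 = 00110010 → 1-byte char #4 = 32.
Offset 7: leading byte 0x37 = 00110111 → 1-byte char #5 = 37.
Offset 8: leading byte 0xC2 = 11000010 → 2-byte char #6 = C2 AB.
Offset 10: leading byte 0xEF = 11101111 → 3-byte char #7 = EF A6 94.
Offset 13: leading byte 0xE1 = 11100001 → 3-byte char #8 = E1 8D 9F.
Leading byte 0xE1 = 11100001 matches 1110xxxx → 3-byte sequence.
Byte 1: 0xE1 = 11100001, payload 0001 (4 bits).
Byte 2: 0x8D = 10001101 (10xxxxxx ✓), payload 001101.
Byte 3: 0x9F = 10011111 (10xxxxxx ✓), payload 011111.
Concatenate: 0001001101011111 = 0x135F (16 bits → U+135F).

U+135F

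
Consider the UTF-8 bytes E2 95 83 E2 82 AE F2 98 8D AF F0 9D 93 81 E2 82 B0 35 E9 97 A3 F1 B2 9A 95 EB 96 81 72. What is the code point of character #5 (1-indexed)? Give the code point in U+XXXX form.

U+20B0

Offset 0: leading byte 0xE2 = 11100010 → 3-byte char #1 = E2 95 83.
Offset 3: leading byte 0xE2 = 11100010 → 3-byte char #2 = E2 82 AE.
Offset 6: leading byte 0xF2 = 11110010 → 4-byte char #3 = F2 98 8D AF.
Offset 10: leading byte 0xF0 = 11110000 → 4-byte char #4 = F0 9D 93 81.
Offset 14: leading byte 0xE2 = 11100010 → 3-byte char #5 = E2 82 B0.
Leading byte 0xE2 = 11100010 matches 1110xxxx → 3-byte sequence.
Byte 1: 0xE2 = 11100010, payload 0010 (4 bits).
Byte 2: 0x82 = 10000010 (10xxxxxx ✓), payload 000010.
Byte 3: 0xB0 = 10110000 (10xxxxxx ✓), payload 110000.
Concatenate: 0010000010110000 = 0x20B0 (16 bits → U+20B0).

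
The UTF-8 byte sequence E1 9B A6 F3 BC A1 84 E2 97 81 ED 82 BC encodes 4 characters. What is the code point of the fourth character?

Offset 0: leading byte 0xE1 = 11100001 → 3-byte char #1 = E1 9B A6.
Offset 3: leading byte 0xF3 = 11110011 → 4-byte char #2 = F3 BC A1 84.
Offset 7: leading byte 0xE2 = 11100010 → 3-byte char #3 = E2 97 81.
Offset 10: leading byte 0xED = 11101101 → 3-byte char #4 = ED 82 BC.
Leading byte 0xED = 11101101 matches 1110xxxx → 3-byte sequence.
Byte 1: 0xED = 11101101, payload 1101 (4 bits).
Byte 2: 0x82 = 10000010 (10xxxxxx ✓), payload 000010.
Byte 3: 0xBC = 10111100 (10xxxxxx ✓), payload 111100.
Concatenate: 1101000010111100 = 0xD0BC (16 bits → U+D0BC).

U+D0BC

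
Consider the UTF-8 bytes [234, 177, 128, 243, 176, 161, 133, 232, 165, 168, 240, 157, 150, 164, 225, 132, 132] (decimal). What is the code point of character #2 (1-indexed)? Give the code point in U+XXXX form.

Offset 0: leading byte 0xEA = 11101010 → 3-byte char #1 = EA B1 80.
Offset 3: leading byte 0xF3 = 11110011 → 4-byte char #2 = F3 B0 A1 85.
Leading byte 0xF3 = 11110011 matches 11110xxx → 4-byte sequence.
Byte 1: 0xF3 = 11110011, payload 011 (3 bits).
Byte 2: 0xB0 = 10110000 (10xxxxxx ✓), payload 110000.
Byte 3: 0xA1 = 10100001 (10xxxxxx ✓), payload 100001.
Byte 4: 0x85 = 10000101 (10xxxxxx ✓), payload 000101.
Concatenate: 011110000100001000101 = 0xF0845 (21 bits → U+F0845).

U+F0845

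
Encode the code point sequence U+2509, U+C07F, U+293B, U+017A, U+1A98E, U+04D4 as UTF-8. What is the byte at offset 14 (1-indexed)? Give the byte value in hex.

0xA6

1-indexed offset 14 is 0-indexed offset 13.
U+2509 → 3-byte form E2 94 89 at offsets 0–2.
U+C07F → 3-byte form EC 81 BF at offsets 3–5.
U+293B → 3-byte form E2 A4 BB at offsets 6–8.
U+017A → 2-byte form C5 BA at offsets 9–10.
U+1A98E → 4-byte form F0 9A A6 8E at offsets 11–14.
Offset 13 falls in char 5's range; it's byte 3 of F0 9A A6 8E = 0xA6.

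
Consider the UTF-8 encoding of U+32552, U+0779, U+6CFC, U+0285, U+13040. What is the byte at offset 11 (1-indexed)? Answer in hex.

1-indexed offset 11 is 0-indexed offset 10.
U+32552 → 4-byte form F0 B2 95 92 at offsets 0–3.
U+0779 → 2-byte form DD B9 at offsets 4–5.
U+6CFC → 3-byte form E6 B3 BC at offsets 6–8.
U+0285 → 2-byte form CA 85 at offsets 9–10.
Offset 10 falls in char 4's range; it's byte 2 of CA 85 = 0x85.

0x85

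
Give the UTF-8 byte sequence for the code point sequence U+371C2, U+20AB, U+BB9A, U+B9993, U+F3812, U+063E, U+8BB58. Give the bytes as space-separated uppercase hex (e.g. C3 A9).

F0 B7 87 82 E2 82 AB EB AE 9A F2 B9 A6 93 F3 B3 A0 92 D8 BE F2 8B AD 98

U+371C2: 4-byte form → F0 B7 87 82.
U+20AB: 3-byte form → E2 82 AB.
U+BB9A: 3-byte form → EB AE 9A.
U+B9993: 4-byte form → F2 B9 A6 93.
U+F3812: 4-byte form → F3 B3 A0 92.
U+063E: 2-byte form → D8 BE.
U+8BB58: 4-byte form → F2 8B AD 98.
Concatenated (24 bytes): F0 B7 87 82 E2 82 AB EB AE 9A F2 B9 A6 93 F3 B3 A0 92 D8 BE F2 8B AD 98.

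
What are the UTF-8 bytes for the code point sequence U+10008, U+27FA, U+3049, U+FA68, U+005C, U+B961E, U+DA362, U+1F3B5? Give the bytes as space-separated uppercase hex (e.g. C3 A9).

U+10008: 4-byte form → F0 90 80 88.
U+27FA: 3-byte form → E2 9F BA.
U+3049: 3-byte form → E3 81 89.
U+FA68: 3-byte form → EF A9 A8.
U+005C: 1-byte form → 5C.
U+B961E: 4-byte form → F2 B9 98 9E.
U+DA362: 4-byte form → F3 9A 8D A2.
U+1F3B5: 4-byte form → F0 9F 8E B5.
Concatenated (26 bytes): F0 90 80 88 E2 9F BA E3 81 89 EF A9 A8 5C F2 B9 98 9E F3 9A 8D A2 F0 9F 8E B5.

F0 90 80 88 E2 9F BA E3 81 89 EF A9 A8 5C F2 B9 98 9E F3 9A 8D A2 F0 9F 8E B5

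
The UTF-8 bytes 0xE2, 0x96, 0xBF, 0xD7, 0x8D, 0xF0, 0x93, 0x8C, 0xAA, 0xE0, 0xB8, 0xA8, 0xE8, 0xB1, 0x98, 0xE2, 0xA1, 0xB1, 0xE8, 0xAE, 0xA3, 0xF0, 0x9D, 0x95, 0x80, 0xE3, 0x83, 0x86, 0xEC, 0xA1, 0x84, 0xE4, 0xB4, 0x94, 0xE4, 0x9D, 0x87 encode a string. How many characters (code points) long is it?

12

Byte at offset 0: 0xE2 = 11100010 → 3-byte char (#1). Advance 3.
Byte at offset 3: 0xD7 = 11010111 → 2-byte char (#2). Advance 2.
Byte at offset 5: 0xF0 = 11110000 → 4-byte char (#3). Advance 4.
Byte at offset 9: 0xE0 = 11100000 → 3-byte char (#4). Advance 3.
Byte at offset 12: 0xE8 = 11101000 → 3-byte char (#5). Advance 3.
Byte at offset 15: 0xE2 = 11100010 → 3-byte char (#6). Advance 3.
Byte at offset 18: 0xE8 = 11101000 → 3-byte char (#7). Advance 3.
Byte at offset 21: 0xF0 = 11110000 → 4-byte char (#8). Advance 4.
Byte at offset 25: 0xE3 = 11100011 → 3-byte char (#9). Advance 3.
Byte at offset 28: 0xEC = 11101100 → 3-byte char (#10). Advance 3.
Byte at offset 31: 0xE4 = 11100100 → 3-byte char (#11). Advance 3.
Byte at offset 34: 0xE4 = 11100100 → 3-byte char (#12). Advance 3.
Reached end at offset 37 after 12 code points.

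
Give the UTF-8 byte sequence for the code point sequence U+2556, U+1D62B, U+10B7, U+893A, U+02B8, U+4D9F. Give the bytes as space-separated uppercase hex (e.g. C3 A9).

U+2556: 3-byte form → E2 95 96.
U+1D62B: 4-byte form → F0 9D 98 AB.
U+10B7: 3-byte form → E1 82 B7.
U+893A: 3-byte form → E8 A4 BA.
U+02B8: 2-byte form → CA B8.
U+4D9F: 3-byte form → E4 B6 9F.
Concatenated (18 bytes): E2 95 96 F0 9D 98 AB E1 82 B7 E8 A4 BA CA B8 E4 B6 9F.

E2 95 96 F0 9D 98 AB E1 82 B7 E8 A4 BA CA B8 E4 B6 9F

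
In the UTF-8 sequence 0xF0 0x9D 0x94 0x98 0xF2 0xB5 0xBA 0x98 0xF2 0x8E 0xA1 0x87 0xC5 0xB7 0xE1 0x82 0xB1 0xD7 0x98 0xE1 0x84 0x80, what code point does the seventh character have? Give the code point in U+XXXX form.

U+1100

Offset 0: leading byte 0xF0 = 11110000 → 4-byte char #1 = F0 9D 94 98.
Offset 4: leading byte 0xF2 = 11110010 → 4-byte char #2 = F2 B5 BA 98.
Offset 8: leading byte 0xF2 = 11110010 → 4-byte char #3 = F2 8E A1 87.
Offset 12: leading byte 0xC5 = 11000101 → 2-byte char #4 = C5 B7.
Offset 14: leading byte 0xE1 = 11100001 → 3-byte char #5 = E1 82 B1.
Offset 17: leading byte 0xD7 = 11010111 → 2-byte char #6 = D7 98.
Offset 19: leading byte 0xE1 = 11100001 → 3-byte char #7 = E1 84 80.
Leading byte 0xE1 = 11100001 matches 1110xxxx → 3-byte sequence.
Byte 1: 0xE1 = 11100001, payload 0001 (4 bits).
Byte 2: 0x84 = 10000100 (10xxxxxx ✓), payload 000100.
Byte 3: 0x80 = 10000000 (10xxxxxx ✓), payload 000000.
Concatenate: 0001000100000000 = 0x1100 (16 bits → U+1100).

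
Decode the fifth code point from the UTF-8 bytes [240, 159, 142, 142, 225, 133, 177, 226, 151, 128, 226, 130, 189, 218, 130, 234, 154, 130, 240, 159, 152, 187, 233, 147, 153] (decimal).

Offset 0: leading byte 0xF0 = 11110000 → 4-byte char #1 = F0 9F 8E 8E.
Offset 4: leading byte 0xE1 = 11100001 → 3-byte char #2 = E1 85 B1.
Offset 7: leading byte 0xE2 = 11100010 → 3-byte char #3 = E2 97 80.
Offset 10: leading byte 0xE2 = 11100010 → 3-byte char #4 = E2 82 BD.
Offset 13: leading byte 0xDA = 11011010 → 2-byte char #5 = DA 82.
Leading byte 0xDA = 11011010 matches 110xxxxx → 2-byte sequence.
Byte 1: 0xDA = 11011010, payload 11010 (5 bits).
Byte 2: 0x82 = 10000010 (10xxxxxx ✓), payload 000010.
Concatenate: 11010000010 = 0x682 (11 bits → U+0682).

U+0682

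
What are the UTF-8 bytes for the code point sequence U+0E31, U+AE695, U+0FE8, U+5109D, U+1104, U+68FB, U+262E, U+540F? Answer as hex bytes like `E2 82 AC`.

U+0E31: 3-byte form → E0 B8 B1.
U+AE695: 4-byte form → F2 AE 9A 95.
U+0FE8: 3-byte form → E0 BF A8.
U+5109D: 4-byte form → F1 91 82 9D.
U+1104: 3-byte form → E1 84 84.
U+68FB: 3-byte form → E6 A3 BB.
U+262E: 3-byte form → E2 98 AE.
U+540F: 3-byte form → E5 90 8F.
Concatenated (26 bytes): E0 B8 B1 F2 AE 9A 95 E0 BF A8 F1 91 82 9D E1 84 84 E6 A3 BB E2 98 AE E5 90 8F.

E0 B8 B1 F2 AE 9A 95 E0 BF A8 F1 91 82 9D E1 84 84 E6 A3 BB E2 98 AE E5 90 8F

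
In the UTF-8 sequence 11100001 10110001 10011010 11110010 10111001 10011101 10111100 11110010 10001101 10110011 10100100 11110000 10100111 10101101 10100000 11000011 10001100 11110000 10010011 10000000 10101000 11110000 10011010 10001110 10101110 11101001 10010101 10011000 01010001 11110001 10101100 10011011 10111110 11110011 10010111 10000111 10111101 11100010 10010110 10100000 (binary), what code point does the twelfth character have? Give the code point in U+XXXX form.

Offset 0: leading byte 0xE1 = 11100001 → 3-byte char #1 = E1 B1 9A.
Offset 3: leading byte 0xF2 = 11110010 → 4-byte char #2 = F2 B9 9D BC.
Offset 7: leading byte 0xF2 = 11110010 → 4-byte char #3 = F2 8D B3 A4.
Offset 11: leading byte 0xF0 = 11110000 → 4-byte char #4 = F0 A7 AD A0.
Offset 15: leading byte 0xC3 = 11000011 → 2-byte char #5 = C3 8C.
Offset 17: leading byte 0xF0 = 11110000 → 4-byte char #6 = F0 93 80 A8.
Offset 21: leading byte 0xF0 = 11110000 → 4-byte char #7 = F0 9A 8E AE.
Offset 25: leading byte 0xE9 = 11101001 → 3-byte char #8 = E9 95 98.
Offset 28: leading byte 0x51 = 01010001 → 1-byte char #9 = 51.
Offset 29: leading byte 0xF1 = 11110001 → 4-byte char #10 = F1 AC 9B BE.
Offset 33: leading byte 0xF3 = 11110011 → 4-byte char #11 = F3 97 87 BD.
Offset 37: leading byte 0xE2 = 11100010 → 3-byte char #12 = E2 96 A0.
Leading byte 0xE2 = 11100010 matches 1110xxxx → 3-byte sequence.
Byte 1: 0xE2 = 11100010, payload 0010 (4 bits).
Byte 2: 0x96 = 10010110 (10xxxxxx ✓), payload 010110.
Byte 3: 0xA0 = 10100000 (10xxxxxx ✓), payload 100000.
Concatenate: 0010010110100000 = 0x25A0 (16 bits → U+25A0).

U+25A0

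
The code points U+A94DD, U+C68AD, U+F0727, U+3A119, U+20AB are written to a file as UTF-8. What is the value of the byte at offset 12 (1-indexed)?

1-indexed offset 12 is 0-indexed offset 11.
U+A94DD → 4-byte form F2 A9 93 9D at offsets 0–3.
U+C68AD → 4-byte form F3 86 A2 AD at offsets 4–7.
U+F0727 → 4-byte form F3 B0 9C A7 at offsets 8–11.
Offset 11 falls in char 3's range; it's byte 4 of F3 B0 9C A7 = 0xA7.

0xA7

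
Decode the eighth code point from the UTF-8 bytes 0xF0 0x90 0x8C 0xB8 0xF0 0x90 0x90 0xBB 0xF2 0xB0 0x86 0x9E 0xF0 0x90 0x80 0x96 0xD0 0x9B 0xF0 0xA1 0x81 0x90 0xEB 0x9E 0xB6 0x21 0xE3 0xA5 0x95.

U+0021

Offset 0: leading byte 0xF0 = 11110000 → 4-byte char #1 = F0 90 8C B8.
Offset 4: leading byte 0xF0 = 11110000 → 4-byte char #2 = F0 90 90 BB.
Offset 8: leading byte 0xF2 = 11110010 → 4-byte char #3 = F2 B0 86 9E.
Offset 12: leading byte 0xF0 = 11110000 → 4-byte char #4 = F0 90 80 96.
Offset 16: leading byte 0xD0 = 11010000 → 2-byte char #5 = D0 9B.
Offset 18: leading byte 0xF0 = 11110000 → 4-byte char #6 = F0 A1 81 90.
Offset 22: leading byte 0xEB = 11101011 → 3-byte char #7 = EB 9E B6.
Offset 25: leading byte 0x21 = 00100001 → 1-byte char #8 = 21.
Leading byte 0x21 = 00100001 matches 0xxxxxxx → 1-byte sequence.
Byte 1: 0x21 = 00100001, payload 0100001 (7 bits).
Concatenate: 0100001 = 0x21 (7 bits → U+0021).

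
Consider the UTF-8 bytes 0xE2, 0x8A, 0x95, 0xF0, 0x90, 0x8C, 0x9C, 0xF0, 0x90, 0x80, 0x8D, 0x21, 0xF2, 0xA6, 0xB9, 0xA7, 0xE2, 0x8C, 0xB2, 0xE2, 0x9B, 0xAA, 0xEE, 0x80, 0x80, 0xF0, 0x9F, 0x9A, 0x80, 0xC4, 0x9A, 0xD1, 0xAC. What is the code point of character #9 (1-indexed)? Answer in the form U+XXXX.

Offset 0: leading byte 0xE2 = 11100010 → 3-byte char #1 = E2 8A 95.
Offset 3: leading byte 0xF0 = 11110000 → 4-byte char #2 = F0 90 8C 9C.
Offset 7: leading byte 0xF0 = 11110000 → 4-byte char #3 = F0 90 80 8D.
Offset 11: leading byte 0x21 = 00100001 → 1-byte char #4 = 21.
Offset 12: leading byte 0xF2 = 11110010 → 4-byte char #5 = F2 A6 B9 A7.
Offset 16: leading byte 0xE2 = 11100010 → 3-byte char #6 = E2 8C B2.
Offset 19: leading byte 0xE2 = 11100010 → 3-byte char #7 = E2 9B AA.
Offset 22: leading byte 0xEE = 11101110 → 3-byte char #8 = EE 80 80.
Offset 25: leading byte 0xF0 = 11110000 → 4-byte char #9 = F0 9F 9A 80.
Leading byte 0xF0 = 11110000 matches 11110xxx → 4-byte sequence.
Byte 1: 0xF0 = 11110000, payload 000 (3 bits).
Byte 2: 0x9F = 10011111 (10xxxxxx ✓), payload 011111.
Byte 3: 0x9A = 10011010 (10xxxxxx ✓), payload 011010.
Byte 4: 0x80 = 10000000 (10xxxxxx ✓), payload 000000.
Concatenate: 000011111011010000000 = 0x1F680 (21 bits → U+1F680).

U+1F680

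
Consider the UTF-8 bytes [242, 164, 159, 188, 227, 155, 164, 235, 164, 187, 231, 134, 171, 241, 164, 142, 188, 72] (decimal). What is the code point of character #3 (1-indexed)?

U+B93B

Offset 0: leading byte 0xF2 = 11110010 → 4-byte char #1 = F2 A4 9F BC.
Offset 4: leading byte 0xE3 = 11100011 → 3-byte char #2 = E3 9B A4.
Offset 7: leading byte 0xEB = 11101011 → 3-byte char #3 = EB A4 BB.
Leading byte 0xEB = 11101011 matches 1110xxxx → 3-byte sequence.
Byte 1: 0xEB = 11101011, payload 1011 (4 bits).
Byte 2: 0xA4 = 10100100 (10xxxxxx ✓), payload 100100.
Byte 3: 0xBB = 10111011 (10xxxxxx ✓), payload 111011.
Concatenate: 1011100100111011 = 0xB93B (16 bits → U+B93B).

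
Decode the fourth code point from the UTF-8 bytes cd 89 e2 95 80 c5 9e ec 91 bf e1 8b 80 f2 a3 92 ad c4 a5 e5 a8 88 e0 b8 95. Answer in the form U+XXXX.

Offset 0: leading byte 0xCD = 11001101 → 2-byte char #1 = CD 89.
Offset 2: leading byte 0xE2 = 11100010 → 3-byte char #2 = E2 95 80.
Offset 5: leading byte 0xC5 = 11000101 → 2-byte char #3 = C5 9E.
Offset 7: leading byte 0xEC = 11101100 → 3-byte char #4 = EC 91 BF.
Leading byte 0xEC = 11101100 matches 1110xxxx → 3-byte sequence.
Byte 1: 0xEC = 11101100, payload 1100 (4 bits).
Byte 2: 0x91 = 10010001 (10xxxxxx ✓), payload 010001.
Byte 3: 0xBF = 10111111 (10xxxxxx ✓), payload 111111.
Concatenate: 1100010001111111 = 0xC47F (16 bits → U+C47F).

U+C47F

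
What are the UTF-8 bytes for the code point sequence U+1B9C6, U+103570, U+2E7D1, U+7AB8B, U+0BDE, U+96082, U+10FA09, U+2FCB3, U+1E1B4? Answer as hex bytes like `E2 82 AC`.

F0 9B A7 86 F4 83 95 B0 F0 AE 9F 91 F1 BA AE 8B E0 AF 9E F2 96 82 82 F4 8F A8 89 F0 AF B2 B3 F0 9E 86 B4

U+1B9C6: 4-byte form → F0 9B A7 86.
U+103570: 4-byte form → F4 83 95 B0.
U+2E7D1: 4-byte form → F0 AE 9F 91.
U+7AB8B: 4-byte form → F1 BA AE 8B.
U+0BDE: 3-byte form → E0 AF 9E.
U+96082: 4-byte form → F2 96 82 82.
U+10FA09: 4-byte form → F4 8F A8 89.
U+2FCB3: 4-byte form → F0 AF B2 B3.
U+1E1B4: 4-byte form → F0 9E 86 B4.
Concatenated (35 bytes): F0 9B A7 86 F4 83 95 B0 F0 AE 9F 91 F1 BA AE 8B E0 AF 9E F2 96 82 82 F4 8F A8 89 F0 AF B2 B3 F0 9E 86 B4.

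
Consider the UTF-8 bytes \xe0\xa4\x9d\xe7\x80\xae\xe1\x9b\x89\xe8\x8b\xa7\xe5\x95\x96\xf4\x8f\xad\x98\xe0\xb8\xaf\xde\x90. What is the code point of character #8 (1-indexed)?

U+0790

Offset 0: leading byte 0xE0 = 11100000 → 3-byte char #1 = E0 A4 9D.
Offset 3: leading byte 0xE7 = 11100111 → 3-byte char #2 = E7 80 AE.
Offset 6: leading byte 0xE1 = 11100001 → 3-byte char #3 = E1 9B 89.
Offset 9: leading byte 0xE8 = 11101000 → 3-byte char #4 = E8 8B A7.
Offset 12: leading byte 0xE5 = 11100101 → 3-byte char #5 = E5 95 96.
Offset 15: leading byte 0xF4 = 11110100 → 4-byte char #6 = F4 8F AD 98.
Offset 19: leading byte 0xE0 = 11100000 → 3-byte char #7 = E0 B8 AF.
Offset 22: leading byte 0xDE = 11011110 → 2-byte char #8 = DE 90.
Leading byte 0xDE = 11011110 matches 110xxxxx → 2-byte sequence.
Byte 1: 0xDE = 11011110, payload 11110 (5 bits).
Byte 2: 0x90 = 10010000 (10xxxxxx ✓), payload 010000.
Concatenate: 11110010000 = 0x790 (11 bits → U+0790).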